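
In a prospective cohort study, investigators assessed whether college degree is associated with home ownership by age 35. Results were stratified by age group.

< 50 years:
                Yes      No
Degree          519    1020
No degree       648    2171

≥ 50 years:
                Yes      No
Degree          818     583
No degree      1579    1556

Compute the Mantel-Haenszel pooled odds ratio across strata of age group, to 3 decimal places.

OR_MH = Σ(aᵢdᵢ/nᵢ) / Σ(bᵢcᵢ/nᵢ), where nᵢ is the stratum total.
Stratum 1 (< 50 years): n = 4358; a·d/n = 519·2171/4358 = 258.5473; b·c/n = 1020·648/4358 = 151.6659
Stratum 2 (≥ 50 years): n = 4536; a·d/n = 818·1556/4536 = 280.6014; b·c/n = 583·1579/4536 = 202.9447
OR_MH = (258.5473 + 280.6014) / (151.6659 + 202.9447) = 539.1487 / 354.6106 = 1.52040

1.520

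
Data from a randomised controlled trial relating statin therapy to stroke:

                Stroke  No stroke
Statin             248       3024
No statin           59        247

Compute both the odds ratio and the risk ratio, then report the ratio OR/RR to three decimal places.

Cells: a = 248, b = 3024, c = 59, d = 247.
OR = (248·247)/(3024·59) = 61256/178416 = 0.34333
Risk in exposed = 248/3272 = 0.07579; risk in unexposed = 59/306 = 0.19281; RR = 0.39310
OR/RR = 0.34333 / 0.39310 = 0.87339
The outcome is not rare, so the OR lies further from 1 than the RR.

0.873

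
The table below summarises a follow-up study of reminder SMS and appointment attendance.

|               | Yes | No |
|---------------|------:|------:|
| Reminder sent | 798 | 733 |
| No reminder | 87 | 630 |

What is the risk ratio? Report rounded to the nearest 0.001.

4.296

Cells: a = 798, b = 733, c = 87, d = 630.
Risk in exposed = 798/1531 = 0.52123; risk in unexposed = 87/717 = 0.12134.
RR = 0.52123 / 0.12134 = 4.29564
The risk among the exposed is 4.30 times that among the unexposed.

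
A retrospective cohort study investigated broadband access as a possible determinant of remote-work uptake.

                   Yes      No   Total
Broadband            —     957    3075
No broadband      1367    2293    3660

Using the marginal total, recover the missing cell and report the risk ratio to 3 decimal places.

1.844

The missing cell is in the exposed row: 3075 − 957 = 2118.
So a = 2118, b = 957, c = 1367, d = 2293.
RR = [a/(a+b)] / [c/(c+d)] = (2118/3075) / (1367/3660) = 0.68878/0.37350 = 1.84414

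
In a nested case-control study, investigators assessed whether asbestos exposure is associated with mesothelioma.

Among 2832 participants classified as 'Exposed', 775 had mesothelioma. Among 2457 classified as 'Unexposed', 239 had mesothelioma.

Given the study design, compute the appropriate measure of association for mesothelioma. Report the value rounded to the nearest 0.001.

From the description: a = 775, b = 2057, c = 239, d = 2218.
This is a nested case-control study: participants were sampled on outcome status, so risks in the source population cannot be estimated directly — relative risk is not valid here. The odds ratio is the appropriate measure.
OR = (a·d)/(b·c) = (775 × 2218) / (2057 × 239) = 1718950 / 491623 = 3.49648

3.496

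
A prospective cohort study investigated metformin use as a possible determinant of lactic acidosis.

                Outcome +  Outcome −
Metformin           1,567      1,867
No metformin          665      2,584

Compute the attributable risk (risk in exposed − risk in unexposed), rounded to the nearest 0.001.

0.252

Cells: a = 1567, b = 1867, c = 665, d = 2584.
Risk in exposed = 1567/3434 = 0.456319; risk in unexposed = 665/3249 = 0.204678.
Risk difference = 0.456319 − 0.204678 = 0.251641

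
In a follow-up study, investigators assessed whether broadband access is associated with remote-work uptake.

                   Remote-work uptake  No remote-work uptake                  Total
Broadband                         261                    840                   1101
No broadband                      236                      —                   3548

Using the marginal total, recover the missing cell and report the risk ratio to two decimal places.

The missing cell is in the unexposed row: 3548 − 236 = 3312.
So a = 261, b = 840, c = 236, d = 3312.
RR = [a/(a+b)] / [c/(c+d)] = (261/1101) / (236/3548) = 0.23706/0.06652 = 3.56389

3.56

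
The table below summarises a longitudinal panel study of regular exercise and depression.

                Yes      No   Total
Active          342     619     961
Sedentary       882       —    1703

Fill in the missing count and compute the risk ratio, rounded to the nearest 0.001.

The missing cell is in the unexposed row: 1703 − 882 = 821.
So a = 342, b = 619, c = 882, d = 821.
RR = [a/(a+b)] / [c/(c+d)] = (342/961) / (882/1703) = 0.35588/0.51791 = 0.68715

0.687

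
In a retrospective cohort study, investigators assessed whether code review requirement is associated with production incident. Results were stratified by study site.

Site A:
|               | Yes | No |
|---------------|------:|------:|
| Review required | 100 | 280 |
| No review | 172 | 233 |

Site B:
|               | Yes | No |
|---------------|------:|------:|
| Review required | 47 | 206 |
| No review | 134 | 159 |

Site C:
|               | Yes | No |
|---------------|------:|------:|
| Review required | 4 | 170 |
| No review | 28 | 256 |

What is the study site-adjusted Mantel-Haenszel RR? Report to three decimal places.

0.508

RR_MH = Σ(aᵢ·n₀ᵢ/nᵢ) / Σ(cᵢ·n₁ᵢ/nᵢ), with n₁ᵢ = aᵢ+bᵢ (exposed), n₀ᵢ = cᵢ+dᵢ (unexposed), nᵢ = n₁ᵢ+n₀ᵢ.
Stratum 1 (Site A): n₁ = 380, n₀ = 405, n = 785; a·n₀/n = 100·405/785 = 51.5924; c·n₁/n = 172·380/785 = 83.2611
Stratum 2 (Site B): n₁ = 253, n₀ = 293, n = 546; a·n₀/n = 47·293/546 = 25.2216; c·n₁/n = 134·253/546 = 62.0916
Stratum 3 (Site C): n₁ = 174, n₀ = 284, n = 458; a·n₀/n = 4·284/458 = 2.4803; c·n₁/n = 28·174/458 = 10.6376
RR_MH = (51.5924 + 25.2216 + 2.4803) / (83.2611 + 62.0916 + 10.6376) = 79.2943 / 155.9903 = 0.50833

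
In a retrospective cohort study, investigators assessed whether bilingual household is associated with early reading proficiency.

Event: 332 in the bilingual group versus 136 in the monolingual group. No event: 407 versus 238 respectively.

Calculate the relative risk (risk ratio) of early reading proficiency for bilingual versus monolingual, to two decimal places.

From the description: a = 332, b = 407, c = 136, d = 238.
Risk in exposed = 332/739 = 0.44926; risk in unexposed = 136/374 = 0.36364.
RR = 0.44926 / 0.36364 = 1.23545
The risk among the exposed is 1.24 times that among the unexposed.

1.24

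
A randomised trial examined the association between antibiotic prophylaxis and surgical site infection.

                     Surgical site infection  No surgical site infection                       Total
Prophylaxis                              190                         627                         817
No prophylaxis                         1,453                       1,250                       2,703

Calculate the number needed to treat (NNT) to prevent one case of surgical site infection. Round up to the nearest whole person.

Risk in treated group = 190/817 = 0.23256; risk in control = 1453/2703 = 0.53755.
Absolute risk reduction = 0.53755 − 0.23256 = 0.30499
NNT = 1 / ARR = 1 / 0.30499 = 3.279 → round up → 4

4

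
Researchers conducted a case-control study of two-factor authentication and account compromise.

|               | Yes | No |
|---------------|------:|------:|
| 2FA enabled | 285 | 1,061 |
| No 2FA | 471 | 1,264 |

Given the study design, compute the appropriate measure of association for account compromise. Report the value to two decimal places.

0.72

Cells: a = 285, b = 1061, c = 471, d = 1264.
This is a case-control study: participants were sampled on outcome status, so risks in the source population cannot be estimated directly — relative risk is not valid here. The odds ratio is the appropriate measure.
OR = (a·d)/(b·c) = (285 × 1264) / (1061 × 471) = 360240 / 499731 = 0.72087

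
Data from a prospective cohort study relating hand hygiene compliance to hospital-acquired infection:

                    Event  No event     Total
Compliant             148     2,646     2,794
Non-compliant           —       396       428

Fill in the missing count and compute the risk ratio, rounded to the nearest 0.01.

The missing cell is in the unexposed row: 428 − 396 = 32.
So a = 148, b = 2646, c = 32, d = 396.
RR = [a/(a+b)] / [c/(c+d)] = (148/2794) / (32/428) = 0.05297/0.07477 = 0.70848

0.71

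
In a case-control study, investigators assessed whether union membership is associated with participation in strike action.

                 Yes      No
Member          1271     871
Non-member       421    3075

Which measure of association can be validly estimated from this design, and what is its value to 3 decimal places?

10.658

Cells: a = 1271, b = 871, c = 421, d = 3075.
This is a case-control study: participants were sampled on outcome status, so risks in the source population cannot be estimated directly — relative risk is not valid here. The odds ratio is the appropriate measure.
OR = (a·d)/(b·c) = (1271 × 3075) / (871 × 421) = 3908325 / 366691 = 10.65836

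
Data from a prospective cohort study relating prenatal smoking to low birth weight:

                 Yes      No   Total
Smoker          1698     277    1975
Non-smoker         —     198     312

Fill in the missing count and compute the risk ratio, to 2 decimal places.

2.35

The missing cell is in the unexposed row: 312 − 198 = 114.
So a = 1698, b = 277, c = 114, d = 198.
RR = [a/(a+b)] / [c/(c+d)] = (1698/1975) / (114/312) = 0.85975/0.36538 = 2.35299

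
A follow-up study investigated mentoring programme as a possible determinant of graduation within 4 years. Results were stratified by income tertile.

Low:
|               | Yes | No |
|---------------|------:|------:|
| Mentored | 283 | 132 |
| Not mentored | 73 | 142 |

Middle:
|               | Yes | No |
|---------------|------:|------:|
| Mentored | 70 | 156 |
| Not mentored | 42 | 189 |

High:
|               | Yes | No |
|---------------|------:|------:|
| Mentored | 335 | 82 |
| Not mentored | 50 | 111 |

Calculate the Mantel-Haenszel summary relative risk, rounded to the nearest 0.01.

2.15

RR_MH = Σ(aᵢ·n₀ᵢ/nᵢ) / Σ(cᵢ·n₁ᵢ/nᵢ), with n₁ᵢ = aᵢ+bᵢ (exposed), n₀ᵢ = cᵢ+dᵢ (unexposed), nᵢ = n₁ᵢ+n₀ᵢ.
Stratum 1 (Low): n₁ = 415, n₀ = 215, n = 630; a·n₀/n = 283·215/630 = 96.5794; c·n₁/n = 73·415/630 = 48.0873
Stratum 2 (Middle): n₁ = 226, n₀ = 231, n = 457; a·n₀/n = 70·231/457 = 35.3829; c·n₁/n = 42·226/457 = 20.7702
Stratum 3 (High): n₁ = 417, n₀ = 161, n = 578; a·n₀/n = 335·161/578 = 93.3131; c·n₁/n = 50·417/578 = 36.0727
RR_MH = (96.5794 + 35.3829 + 93.3131) / (48.0873 + 20.7702 + 36.0727) = 225.2754 / 104.9302 = 2.14691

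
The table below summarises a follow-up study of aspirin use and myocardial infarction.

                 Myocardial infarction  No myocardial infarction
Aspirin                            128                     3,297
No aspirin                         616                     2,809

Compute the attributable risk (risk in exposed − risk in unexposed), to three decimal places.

-0.142

Cells: a = 128, b = 3297, c = 616, d = 2809.
Risk in exposed = 128/3425 = 0.037372; risk in unexposed = 616/3425 = 0.179854.
Risk difference = 0.037372 − 0.179854 = -0.142482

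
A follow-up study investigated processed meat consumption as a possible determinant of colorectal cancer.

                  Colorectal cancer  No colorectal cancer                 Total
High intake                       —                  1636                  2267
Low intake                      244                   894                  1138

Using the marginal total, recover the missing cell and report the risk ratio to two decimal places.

The missing cell is in the exposed row: 2267 − 1636 = 631.
So a = 631, b = 1636, c = 244, d = 894.
RR = [a/(a+b)] / [c/(c+d)] = (631/2267) / (244/1138) = 0.27834/0.21441 = 1.29817

1.30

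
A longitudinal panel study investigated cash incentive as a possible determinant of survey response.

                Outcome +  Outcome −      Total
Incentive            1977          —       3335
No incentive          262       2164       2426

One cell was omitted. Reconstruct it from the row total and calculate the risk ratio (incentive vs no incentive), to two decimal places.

The missing cell is in the exposed row: 3335 − 1977 = 1358.
So a = 1977, b = 1358, c = 262, d = 2164.
RR = [a/(a+b)] / [c/(c+d)] = (1977/3335) / (262/2426) = 0.59280/0.10800 = 5.48909

5.49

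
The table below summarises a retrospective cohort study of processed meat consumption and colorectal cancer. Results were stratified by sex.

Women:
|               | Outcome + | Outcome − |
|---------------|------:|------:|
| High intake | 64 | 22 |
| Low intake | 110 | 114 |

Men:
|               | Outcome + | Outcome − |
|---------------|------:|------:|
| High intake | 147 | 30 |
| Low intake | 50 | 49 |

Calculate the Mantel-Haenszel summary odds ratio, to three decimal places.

OR_MH = Σ(aᵢdᵢ/nᵢ) / Σ(bᵢcᵢ/nᵢ), where nᵢ is the stratum total.
Stratum 1 (Women): n = 310; a·d/n = 64·114/310 = 23.5355; b·c/n = 22·110/310 = 7.8065
Stratum 2 (Men): n = 276; a·d/n = 147·49/276 = 26.0978; b·c/n = 30·50/276 = 5.4348
OR_MH = (23.5355 + 26.0978) / (7.8065 + 5.4348) = 49.6333 / 13.2412 = 3.74839

3.748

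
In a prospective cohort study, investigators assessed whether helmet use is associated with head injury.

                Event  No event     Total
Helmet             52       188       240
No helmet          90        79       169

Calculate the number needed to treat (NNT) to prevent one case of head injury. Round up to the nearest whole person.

4

Risk in treated group = 52/240 = 0.21667; risk in control = 90/169 = 0.53254.
Absolute risk reduction = 0.53254 − 0.21667 = 0.31588
NNT = 1 / ARR = 1 / 0.31588 = 3.166 → round up → 4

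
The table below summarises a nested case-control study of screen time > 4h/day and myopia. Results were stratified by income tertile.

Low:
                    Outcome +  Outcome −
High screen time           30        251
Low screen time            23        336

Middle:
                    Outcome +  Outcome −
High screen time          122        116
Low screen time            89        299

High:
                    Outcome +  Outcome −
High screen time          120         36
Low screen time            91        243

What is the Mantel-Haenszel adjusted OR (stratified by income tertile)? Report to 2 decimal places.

OR_MH = Σ(aᵢdᵢ/nᵢ) / Σ(bᵢcᵢ/nᵢ), where nᵢ is the stratum total.
Stratum 1 (Low): n = 640; a·d/n = 30·336/640 = 15.7500; b·c/n = 251·23/640 = 9.0203
Stratum 2 (Middle): n = 626; a·d/n = 122·299/626 = 58.2716; b·c/n = 116·89/626 = 16.4920
Stratum 3 (High): n = 490; a·d/n = 120·243/490 = 59.5102; b·c/n = 36·91/490 = 6.6857
OR_MH = (15.7500 + 58.2716 + 59.5102) / (9.0203 + 16.4920 + 6.6857) = 133.5318 / 32.1980 = 4.14720

4.15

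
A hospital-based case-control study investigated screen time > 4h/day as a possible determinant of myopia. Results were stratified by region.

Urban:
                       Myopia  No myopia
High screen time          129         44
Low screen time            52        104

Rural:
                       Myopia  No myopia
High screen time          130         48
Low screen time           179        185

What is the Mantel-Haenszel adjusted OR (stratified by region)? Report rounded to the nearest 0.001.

3.734

OR_MH = Σ(aᵢdᵢ/nᵢ) / Σ(bᵢcᵢ/nᵢ), where nᵢ is the stratum total.
Stratum 1 (Urban): n = 329; a·d/n = 129·104/329 = 40.7781; b·c/n = 44·52/329 = 6.9544
Stratum 2 (Rural): n = 542; a·d/n = 130·185/542 = 44.3727; b·c/n = 48·179/542 = 15.8524
OR_MH = (40.7781 + 44.3727) / (6.9544 + 15.8524) = 85.1508 / 22.8068 = 3.73357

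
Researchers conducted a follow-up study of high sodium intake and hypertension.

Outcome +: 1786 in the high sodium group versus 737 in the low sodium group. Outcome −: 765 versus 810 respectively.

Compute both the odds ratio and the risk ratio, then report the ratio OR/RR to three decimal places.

1.746

From the description: a = 1786, b = 765, c = 737, d = 810.
OR = (1786·810)/(765·737) = 1446660/563805 = 2.56589
Risk in exposed = 1786/2551 = 0.70012; risk in unexposed = 737/1547 = 0.47641; RR = 1.46958
OR/RR = 2.56589 / 1.46958 = 1.74600
The outcome is not rare, so the OR lies further from 1 than the RR.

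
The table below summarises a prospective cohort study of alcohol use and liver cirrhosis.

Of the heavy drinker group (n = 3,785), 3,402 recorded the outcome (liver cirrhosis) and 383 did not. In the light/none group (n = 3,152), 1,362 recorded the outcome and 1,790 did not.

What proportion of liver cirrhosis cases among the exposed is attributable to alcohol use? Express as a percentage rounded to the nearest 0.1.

From the description: a = 3402, b = 383, c = 1362, d = 1790.
Risk in exposed = 3402/3785 = 0.89881; risk in unexposed = 1362/3152 = 0.43211.
RR = 0.89881/0.43211 = 2.08007
AR% = (RR − 1)/RR × 100 = (2.08007 − 1)/2.08007 × 100 = 51.9246%

51.9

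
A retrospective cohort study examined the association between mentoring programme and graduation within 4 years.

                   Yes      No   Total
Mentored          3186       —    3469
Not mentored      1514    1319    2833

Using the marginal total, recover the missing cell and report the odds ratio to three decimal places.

9.808

The missing cell is in the exposed row: 3469 − 3186 = 283.
So a = 3186, b = 283, c = 1514, d = 1319.
OR = (a·d)/(b·c) = (3186 × 1319) / (283 × 1514) = 4202334 / 428462 = 9.80795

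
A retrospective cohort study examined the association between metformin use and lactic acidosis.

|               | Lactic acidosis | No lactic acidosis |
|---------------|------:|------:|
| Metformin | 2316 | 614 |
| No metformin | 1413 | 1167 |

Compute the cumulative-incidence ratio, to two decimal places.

Cells: a = 2316, b = 614, c = 1413, d = 1167.
Risk in exposed = 2316/2930 = 0.79044; risk in unexposed = 1413/2580 = 0.54767.
RR = 0.79044 / 0.54767 = 1.44327
The risk among the exposed is 1.44 times that among the unexposed.

1.44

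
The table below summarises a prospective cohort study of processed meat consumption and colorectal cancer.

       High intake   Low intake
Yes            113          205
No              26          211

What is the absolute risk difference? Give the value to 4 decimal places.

Reading the table with exposure as columns: a = 113 (High intake, case), b = 26 (High intake, non-case), c = 205 (Low intake, case), d = 211.
Risk in exposed = 113/139 = 0.812950; risk in unexposed = 205/416 = 0.492788.
Risk difference = 0.812950 − 0.492788 = 0.320161

0.3202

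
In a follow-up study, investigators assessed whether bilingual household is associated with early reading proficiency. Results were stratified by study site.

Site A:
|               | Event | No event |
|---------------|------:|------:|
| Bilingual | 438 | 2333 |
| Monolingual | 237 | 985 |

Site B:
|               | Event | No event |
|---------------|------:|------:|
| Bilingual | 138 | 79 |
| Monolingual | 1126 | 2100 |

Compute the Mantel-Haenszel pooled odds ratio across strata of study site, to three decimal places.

1.170

OR_MH = Σ(aᵢdᵢ/nᵢ) / Σ(bᵢcᵢ/nᵢ), where nᵢ is the stratum total.
Stratum 1 (Site A): n = 3993; a·d/n = 438·985/3993 = 108.0466; b·c/n = 2333·237/3993 = 138.4726
Stratum 2 (Site B): n = 3443; a·d/n = 138·2100/3443 = 84.1708; b·c/n = 79·1126/3443 = 25.8362
OR_MH = (108.0466 + 84.1708) / (138.4726 + 25.8362) = 192.2174 / 164.3088 = 1.16985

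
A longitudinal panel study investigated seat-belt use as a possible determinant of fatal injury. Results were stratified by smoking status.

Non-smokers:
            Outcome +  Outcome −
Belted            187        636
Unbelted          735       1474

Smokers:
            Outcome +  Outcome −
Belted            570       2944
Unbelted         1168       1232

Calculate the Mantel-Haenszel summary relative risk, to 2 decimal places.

RR_MH = Σ(aᵢ·n₀ᵢ/nᵢ) / Σ(cᵢ·n₁ᵢ/nᵢ), with n₁ᵢ = aᵢ+bᵢ (exposed), n₀ᵢ = cᵢ+dᵢ (unexposed), nᵢ = n₁ᵢ+n₀ᵢ.
Stratum 1 (Non-smokers): n₁ = 823, n₀ = 2209, n = 3032; a·n₀/n = 187·2209/3032 = 136.2411; c·n₁/n = 735·823/3032 = 199.5069
Stratum 2 (Smokers): n₁ = 3514, n₀ = 2400, n = 5914; a·n₀/n = 570·2400/5914 = 231.3155; c·n₁/n = 1168·3514/5914 = 694.0061
RR_MH = (136.2411 + 231.3155) / (199.5069 + 694.0061) = 367.5566 / 893.5130 = 0.41136

0.41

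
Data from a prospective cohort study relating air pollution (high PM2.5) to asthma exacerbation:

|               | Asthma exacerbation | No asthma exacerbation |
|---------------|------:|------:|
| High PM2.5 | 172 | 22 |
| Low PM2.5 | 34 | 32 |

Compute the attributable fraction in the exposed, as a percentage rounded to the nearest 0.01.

Cells: a = 172, b = 22, c = 34, d = 32.
Risk in exposed = 172/194 = 0.88660; risk in unexposed = 34/66 = 0.51515.
RR = 0.88660/0.51515 = 1.72104
AR% = (RR − 1)/RR × 100 = (1.72104 − 1)/1.72104 × 100 = 41.8957%

41.90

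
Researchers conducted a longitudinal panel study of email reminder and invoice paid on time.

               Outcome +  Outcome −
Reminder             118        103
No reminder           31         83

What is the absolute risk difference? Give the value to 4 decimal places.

Cells: a = 118, b = 103, c = 31, d = 83.
Risk in exposed = 118/221 = 0.533937; risk in unexposed = 31/114 = 0.271930.
Risk difference = 0.533937 − 0.271930 = 0.262007

0.2620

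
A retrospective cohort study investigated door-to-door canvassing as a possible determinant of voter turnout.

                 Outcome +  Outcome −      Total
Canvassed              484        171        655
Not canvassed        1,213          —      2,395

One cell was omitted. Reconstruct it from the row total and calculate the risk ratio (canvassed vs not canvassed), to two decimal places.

The missing cell is in the unexposed row: 2395 − 1213 = 1182.
So a = 484, b = 171, c = 1213, d = 1182.
RR = [a/(a+b)] / [c/(c+d)] = (484/655) / (1213/2395) = 0.73893/0.50647 = 1.45898

1.46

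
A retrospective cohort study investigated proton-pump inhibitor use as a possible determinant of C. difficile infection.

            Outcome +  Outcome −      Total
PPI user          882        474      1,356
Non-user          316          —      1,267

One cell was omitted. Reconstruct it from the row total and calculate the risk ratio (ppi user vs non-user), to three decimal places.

2.608

The missing cell is in the unexposed row: 1267 − 316 = 951.
So a = 882, b = 474, c = 316, d = 951.
RR = [a/(a+b)] / [c/(c+d)] = (882/1356) / (316/1267) = 0.65044/0.24941 = 2.60794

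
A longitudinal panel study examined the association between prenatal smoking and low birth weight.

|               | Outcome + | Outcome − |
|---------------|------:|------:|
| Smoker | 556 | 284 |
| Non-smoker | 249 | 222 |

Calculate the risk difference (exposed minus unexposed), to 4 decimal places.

Cells: a = 556, b = 284, c = 249, d = 222.
Risk in exposed = 556/840 = 0.661905; risk in unexposed = 249/471 = 0.528662.
Risk difference = 0.661905 − 0.528662 = 0.133242

0.1332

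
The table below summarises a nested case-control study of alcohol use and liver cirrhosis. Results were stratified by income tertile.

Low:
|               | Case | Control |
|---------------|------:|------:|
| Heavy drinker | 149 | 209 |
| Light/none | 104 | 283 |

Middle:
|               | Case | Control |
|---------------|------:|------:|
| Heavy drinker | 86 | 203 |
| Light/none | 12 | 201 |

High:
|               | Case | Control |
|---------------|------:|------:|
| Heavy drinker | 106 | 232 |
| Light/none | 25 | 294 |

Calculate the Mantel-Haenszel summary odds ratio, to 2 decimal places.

OR_MH = Σ(aᵢdᵢ/nᵢ) / Σ(bᵢcᵢ/nᵢ), where nᵢ is the stratum total.
Stratum 1 (Low): n = 745; a·d/n = 149·283/745 = 56.6000; b·c/n = 209·104/745 = 29.1758
Stratum 2 (Middle): n = 502; a·d/n = 86·201/502 = 34.4343; b·c/n = 203·12/502 = 4.8526
Stratum 3 (High): n = 657; a·d/n = 106·294/657 = 47.4338; b·c/n = 232·25/657 = 8.8280
OR_MH = (56.6000 + 34.4343 + 47.4338) / (29.1758 + 4.8526 + 8.8280) = 138.4681 / 42.8564 = 3.23097

3.23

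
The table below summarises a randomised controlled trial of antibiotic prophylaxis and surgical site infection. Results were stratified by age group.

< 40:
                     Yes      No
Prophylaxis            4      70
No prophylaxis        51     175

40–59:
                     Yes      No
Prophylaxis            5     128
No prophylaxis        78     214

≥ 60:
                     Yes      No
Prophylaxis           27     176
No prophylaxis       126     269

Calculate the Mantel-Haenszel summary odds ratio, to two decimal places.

0.23

OR_MH = Σ(aᵢdᵢ/nᵢ) / Σ(bᵢcᵢ/nᵢ), where nᵢ is the stratum total.
Stratum 1 (< 40): n = 300; a·d/n = 4·175/300 = 2.3333; b·c/n = 70·51/300 = 11.9000
Stratum 2 (40–59): n = 425; a·d/n = 5·214/425 = 2.5176; b·c/n = 128·78/425 = 23.4918
Stratum 3 (≥ 60): n = 598; a·d/n = 27·269/598 = 12.1455; b·c/n = 176·126/598 = 37.0836
OR_MH = (2.3333 + 2.5176 + 12.1455) / (11.9000 + 23.4918 + 37.0836) = 16.9965 / 72.4754 = 0.23451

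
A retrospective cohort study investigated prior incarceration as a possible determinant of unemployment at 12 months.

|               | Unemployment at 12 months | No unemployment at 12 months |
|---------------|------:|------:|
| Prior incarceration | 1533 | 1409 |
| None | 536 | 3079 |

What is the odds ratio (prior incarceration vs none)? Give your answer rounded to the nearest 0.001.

Cells: a = 1533, b = 1409, c = 536, d = 3079.
OR = (a·d)/(b·c) = (1533 × 3079) / (1409 × 536) = 4720107 / 755224 = 6.24994
The odds of unemployment at 12 months are about 6.25 times as high in the prior incarceration group.

6.250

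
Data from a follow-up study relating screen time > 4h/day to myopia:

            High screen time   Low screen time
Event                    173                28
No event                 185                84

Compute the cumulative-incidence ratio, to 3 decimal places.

Reading the table with exposure as columns: a = 173 (High screen time, case), b = 185 (High screen time, non-case), c = 28 (Low screen time, case), d = 84.
Risk in exposed = 173/358 = 0.48324; risk in unexposed = 28/112 = 0.25000.
RR = 0.48324 / 0.25000 = 1.93296
The risk among the exposed is 1.93 times that among the unexposed.

1.933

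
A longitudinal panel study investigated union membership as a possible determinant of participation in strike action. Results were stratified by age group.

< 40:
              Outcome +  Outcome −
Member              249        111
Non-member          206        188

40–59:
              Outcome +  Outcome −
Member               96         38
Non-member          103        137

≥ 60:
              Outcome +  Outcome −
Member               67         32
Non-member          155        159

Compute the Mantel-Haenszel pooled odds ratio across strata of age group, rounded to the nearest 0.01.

OR_MH = Σ(aᵢdᵢ/nᵢ) / Σ(bᵢcᵢ/nᵢ), where nᵢ is the stratum total.
Stratum 1 (< 40): n = 754; a·d/n = 249·188/754 = 62.0849; b·c/n = 111·206/754 = 30.3263
Stratum 2 (40–59): n = 374; a·d/n = 96·137/374 = 35.1658; b·c/n = 38·103/374 = 10.4652
Stratum 3 (≥ 60): n = 413; a·d/n = 67·159/413 = 25.7942; b·c/n = 32·155/413 = 12.0097
OR_MH = (62.0849 + 35.1658 + 25.7942) / (30.3263 + 10.4652 + 12.0097) = 123.0448 / 52.8012 = 2.33034

2.33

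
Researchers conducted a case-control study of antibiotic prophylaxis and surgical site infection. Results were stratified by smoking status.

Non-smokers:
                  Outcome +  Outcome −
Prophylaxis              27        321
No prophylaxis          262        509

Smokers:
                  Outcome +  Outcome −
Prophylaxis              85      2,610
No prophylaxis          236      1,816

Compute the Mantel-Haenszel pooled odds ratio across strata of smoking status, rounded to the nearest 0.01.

0.22

OR_MH = Σ(aᵢdᵢ/nᵢ) / Σ(bᵢcᵢ/nᵢ), where nᵢ is the stratum total.
Stratum 1 (Non-smokers): n = 1119; a·d/n = 27·509/1119 = 12.2815; b·c/n = 321·262/1119 = 75.1582
Stratum 2 (Smokers): n = 4747; a·d/n = 85·1816/4747 = 32.5174; b·c/n = 2610·236/4747 = 129.7577
OR_MH = (12.2815 + 32.5174) / (75.1582 + 129.7577) = 44.7989 / 204.9159 = 0.21862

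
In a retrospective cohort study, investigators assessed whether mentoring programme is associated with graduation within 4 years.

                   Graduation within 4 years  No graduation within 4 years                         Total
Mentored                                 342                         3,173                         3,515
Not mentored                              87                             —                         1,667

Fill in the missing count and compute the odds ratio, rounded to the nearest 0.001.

The missing cell is in the unexposed row: 1667 − 87 = 1580.
So a = 342, b = 3173, c = 87, d = 1580.
OR = (a·d)/(b·c) = (342 × 1580) / (3173 × 87) = 540360 / 276051 = 1.95746

1.957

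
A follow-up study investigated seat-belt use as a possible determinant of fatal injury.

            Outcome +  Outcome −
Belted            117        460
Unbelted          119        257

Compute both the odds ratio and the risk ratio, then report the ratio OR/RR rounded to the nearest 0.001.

Cells: a = 117, b = 460, c = 119, d = 257.
OR = (117·257)/(460·119) = 30069/54740 = 0.54931
Risk in exposed = 117/577 = 0.20277; risk in unexposed = 119/376 = 0.31649; RR = 0.64069
OR/RR = 0.54931 / 0.64069 = 0.85736
The outcome is not rare, so the OR lies further from 1 than the RR.

0.857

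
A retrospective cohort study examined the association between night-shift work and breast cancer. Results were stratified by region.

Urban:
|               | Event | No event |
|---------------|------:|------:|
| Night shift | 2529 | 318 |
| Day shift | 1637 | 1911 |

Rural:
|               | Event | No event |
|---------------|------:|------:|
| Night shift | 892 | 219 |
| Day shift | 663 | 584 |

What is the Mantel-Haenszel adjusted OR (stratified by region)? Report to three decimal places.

OR_MH = Σ(aᵢdᵢ/nᵢ) / Σ(bᵢcᵢ/nᵢ), where nᵢ is the stratum total.
Stratum 1 (Urban): n = 6395; a·d/n = 2529·1911/6395 = 755.7340; b·c/n = 318·1637/6395 = 81.4020
Stratum 2 (Rural): n = 2358; a·d/n = 892·584/2358 = 220.9194; b·c/n = 219·663/2358 = 61.5763
OR_MH = (755.7340 + 220.9194) / (81.4020 + 61.5763) = 976.6534 / 142.9784 = 6.83078

6.831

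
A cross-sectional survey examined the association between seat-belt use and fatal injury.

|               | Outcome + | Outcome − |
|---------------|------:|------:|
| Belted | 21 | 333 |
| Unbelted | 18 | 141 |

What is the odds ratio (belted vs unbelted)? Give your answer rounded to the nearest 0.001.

0.494

Cells: a = 21, b = 333, c = 18, d = 141.
OR = (a·d)/(b·c) = (21 × 141) / (333 × 18) = 2961 / 5994 = 0.49399
Exposure is associated with lower odds of fatal injury (OR = 0.49 < 1).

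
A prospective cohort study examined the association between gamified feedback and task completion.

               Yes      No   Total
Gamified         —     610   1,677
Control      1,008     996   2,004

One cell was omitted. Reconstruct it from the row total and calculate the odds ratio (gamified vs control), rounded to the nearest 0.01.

1.73

The missing cell is in the exposed row: 1677 − 610 = 1067.
So a = 1067, b = 610, c = 1008, d = 996.
OR = (a·d)/(b·c) = (1067 × 996) / (610 × 1008) = 1062732 / 614880 = 1.72836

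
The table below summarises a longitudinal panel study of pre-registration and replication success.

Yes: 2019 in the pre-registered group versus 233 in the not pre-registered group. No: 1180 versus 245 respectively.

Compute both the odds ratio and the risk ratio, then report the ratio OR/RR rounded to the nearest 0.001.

From the description: a = 2019, b = 1180, c = 233, d = 245.
OR = (2019·245)/(1180·233) = 494655/274940 = 1.79914
Risk in exposed = 2019/3199 = 0.63113; risk in unexposed = 233/478 = 0.48745; RR = 1.29477
OR/RR = 1.79914 / 1.29477 = 1.38954
The outcome is not rare, so the OR lies further from 1 than the RR.

1.390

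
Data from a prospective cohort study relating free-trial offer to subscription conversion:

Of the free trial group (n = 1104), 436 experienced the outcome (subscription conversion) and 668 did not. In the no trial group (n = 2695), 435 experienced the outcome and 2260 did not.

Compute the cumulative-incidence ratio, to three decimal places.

2.447

From the description: a = 436, b = 668, c = 435, d = 2260.
Risk in exposed = 436/1104 = 0.39493; risk in unexposed = 435/2695 = 0.16141.
RR = 0.39493 / 0.16141 = 2.44673
The risk among the exposed is 2.45 times that among the unexposed.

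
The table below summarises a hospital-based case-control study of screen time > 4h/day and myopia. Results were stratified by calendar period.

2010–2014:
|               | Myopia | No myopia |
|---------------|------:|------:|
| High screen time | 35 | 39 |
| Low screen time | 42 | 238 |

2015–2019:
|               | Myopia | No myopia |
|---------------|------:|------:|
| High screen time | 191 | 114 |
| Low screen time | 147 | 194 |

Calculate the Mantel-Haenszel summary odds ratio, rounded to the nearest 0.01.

OR_MH = Σ(aᵢdᵢ/nᵢ) / Σ(bᵢcᵢ/nᵢ), where nᵢ is the stratum total.
Stratum 1 (2010–2014): n = 354; a·d/n = 35·238/354 = 23.5311; b·c/n = 39·42/354 = 4.6271
Stratum 2 (2015–2019): n = 646; a·d/n = 191·194/646 = 57.3591; b·c/n = 114·147/646 = 25.9412
OR_MH = (23.5311 + 57.3591) / (4.6271 + 25.9412) = 80.8902 / 30.5683 = 2.64621

2.65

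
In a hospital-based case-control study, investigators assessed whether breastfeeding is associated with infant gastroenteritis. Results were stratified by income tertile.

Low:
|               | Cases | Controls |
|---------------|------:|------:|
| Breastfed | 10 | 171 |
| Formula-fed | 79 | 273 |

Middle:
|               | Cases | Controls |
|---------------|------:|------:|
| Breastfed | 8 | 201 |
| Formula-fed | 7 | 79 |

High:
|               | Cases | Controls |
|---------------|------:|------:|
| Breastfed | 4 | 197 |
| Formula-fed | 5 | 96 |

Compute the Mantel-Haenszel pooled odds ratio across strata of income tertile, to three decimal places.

OR_MH = Σ(aᵢdᵢ/nᵢ) / Σ(bᵢcᵢ/nᵢ), where nᵢ is the stratum total.
Stratum 1 (Low): n = 533; a·d/n = 10·273/533 = 5.1220; b·c/n = 171·79/533 = 25.3452
Stratum 2 (Middle): n = 295; a·d/n = 8·79/295 = 2.1424; b·c/n = 201·7/295 = 4.7695
Stratum 3 (High): n = 302; a·d/n = 4·96/302 = 1.2715; b·c/n = 197·5/302 = 3.2616
OR_MH = (5.1220 + 2.1424 + 1.2715) / (25.3452 + 4.7695 + 3.2616) = 8.5358 / 33.3763 = 0.25575

0.256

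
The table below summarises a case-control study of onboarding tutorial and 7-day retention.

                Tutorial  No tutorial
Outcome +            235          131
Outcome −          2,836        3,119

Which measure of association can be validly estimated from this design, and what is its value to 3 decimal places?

1.973

Reading the table with exposure as columns: a = 235 (Tutorial, case), b = 2836 (Tutorial, non-case), c = 131 (No tutorial, case), d = 3119.
This is a case-control study: participants were sampled on outcome status, so risks in the source population cannot be estimated directly — relative risk is not valid here. The odds ratio is the appropriate measure.
OR = (a·d)/(b·c) = (235 × 3119) / (2836 × 131) = 732965 / 371516 = 1.97290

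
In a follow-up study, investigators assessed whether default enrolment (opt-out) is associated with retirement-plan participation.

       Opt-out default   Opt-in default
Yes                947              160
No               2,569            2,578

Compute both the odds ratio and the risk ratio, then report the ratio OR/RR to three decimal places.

1.289

Reading the table with exposure as columns: a = 947 (Opt-out default, case), b = 2569 (Opt-out default, non-case), c = 160 (Opt-in default, case), d = 2578.
OR = (947·2578)/(2569·160) = 2441366/411040 = 5.93949
Risk in exposed = 947/3516 = 0.26934; risk in unexposed = 160/2738 = 0.05844; RR = 4.60908
OR/RR = 5.93949 / 4.60908 = 1.28865
The outcome is not rare, so the OR lies further from 1 than the RR.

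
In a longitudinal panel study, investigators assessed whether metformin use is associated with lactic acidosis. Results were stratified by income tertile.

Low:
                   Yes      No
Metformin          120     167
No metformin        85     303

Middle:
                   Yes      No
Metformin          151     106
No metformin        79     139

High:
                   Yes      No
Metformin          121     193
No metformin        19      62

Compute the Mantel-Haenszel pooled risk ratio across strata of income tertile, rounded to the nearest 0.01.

1.74

RR_MH = Σ(aᵢ·n₀ᵢ/nᵢ) / Σ(cᵢ·n₁ᵢ/nᵢ), with n₁ᵢ = aᵢ+bᵢ (exposed), n₀ᵢ = cᵢ+dᵢ (unexposed), nᵢ = n₁ᵢ+n₀ᵢ.
Stratum 1 (Low): n₁ = 287, n₀ = 388, n = 675; a·n₀/n = 120·388/675 = 68.9778; c·n₁/n = 85·287/675 = 36.1407
Stratum 2 (Middle): n₁ = 257, n₀ = 218, n = 475; a·n₀/n = 151·218/475 = 69.3011; c·n₁/n = 79·257/475 = 42.7432
Stratum 3 (High): n₁ = 314, n₀ = 81, n = 395; a·n₀/n = 121·81/395 = 24.8127; c·n₁/n = 19·314/395 = 15.1038
RR_MH = (68.9778 + 69.3011 + 24.8127) / (36.1407 + 42.7432 + 15.1038) = 163.0915 / 93.9877 = 1.73524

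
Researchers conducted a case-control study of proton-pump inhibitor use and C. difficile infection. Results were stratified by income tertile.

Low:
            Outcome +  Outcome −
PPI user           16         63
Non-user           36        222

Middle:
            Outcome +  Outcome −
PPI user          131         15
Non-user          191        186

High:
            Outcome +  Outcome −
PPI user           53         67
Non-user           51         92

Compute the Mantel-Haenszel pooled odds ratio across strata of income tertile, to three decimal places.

3.003

OR_MH = Σ(aᵢdᵢ/nᵢ) / Σ(bᵢcᵢ/nᵢ), where nᵢ is the stratum total.
Stratum 1 (Low): n = 337; a·d/n = 16·222/337 = 10.5401; b·c/n = 63·36/337 = 6.7300
Stratum 2 (Middle): n = 523; a·d/n = 131·186/523 = 46.5889; b·c/n = 15·191/523 = 5.4780
Stratum 3 (High): n = 263; a·d/n = 53·92/263 = 18.5399; b·c/n = 67·51/263 = 12.9924
OR_MH = (10.5401 + 46.5889 + 18.5399) / (6.7300 + 5.4780 + 12.9924) = 75.6689 / 25.2004 = 3.00269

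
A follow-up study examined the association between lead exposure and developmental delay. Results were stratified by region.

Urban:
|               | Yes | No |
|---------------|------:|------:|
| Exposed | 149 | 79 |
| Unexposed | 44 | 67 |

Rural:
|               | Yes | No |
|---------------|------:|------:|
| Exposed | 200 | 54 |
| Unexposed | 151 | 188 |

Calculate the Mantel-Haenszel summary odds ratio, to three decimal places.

3.868

OR_MH = Σ(aᵢdᵢ/nᵢ) / Σ(bᵢcᵢ/nᵢ), where nᵢ is the stratum total.
Stratum 1 (Urban): n = 339; a·d/n = 149·67/339 = 29.4484; b·c/n = 79·44/339 = 10.2537
Stratum 2 (Rural): n = 593; a·d/n = 200·188/593 = 63.4064; b·c/n = 54·151/593 = 13.7504
OR_MH = (29.4484 + 63.4064) / (10.2537 + 13.7504) = 92.8548 / 24.0041 = 3.86829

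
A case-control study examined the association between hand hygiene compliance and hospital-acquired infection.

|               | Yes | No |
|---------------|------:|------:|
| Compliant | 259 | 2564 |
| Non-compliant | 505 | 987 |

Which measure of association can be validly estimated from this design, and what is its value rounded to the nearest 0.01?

Cells: a = 259, b = 2564, c = 505, d = 987.
This is a case-control study: participants were sampled on outcome status, so risks in the source population cannot be estimated directly — relative risk is not valid here. The odds ratio is the appropriate measure.
OR = (a·d)/(b·c) = (259 × 987) / (2564 × 505) = 255633 / 1294820 = 0.19743

0.20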